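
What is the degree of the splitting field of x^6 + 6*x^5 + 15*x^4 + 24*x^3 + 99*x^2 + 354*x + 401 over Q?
12

The degree of the splitting field over Q equals the order of the Galois group, so first determine the group. The polynomial f is an irreducible sextic over Q, so G = Gal(f/Q) is one of the 16 transitive subgroups 6T1, ..., 6T16 of S_6. The discriminant of f is -41622228172800, which is not a perfect square, so G is not contained in A_6. The transitive groups of degree 6 not contained in A_6 are: C_6 (6T1, order 6), S_3 (6T2, order 6), D_6 (6T3, order 12), C_3 x S_3 (6T5, order 18), A_4 x C_2 (6T6, order 24), S_4 (6T8, order 24), S_3 x S_3 (6T9, order 36), S_4 x C_2 (6T11, order 48), (S_3 x S_3) : C_2 (6T13, order 72), PGL(2,5) (6T14, order 120), S_6 (6T16, order 720). By Dedekind's theorem, for a prime p not dividing disc(f) the degrees of the irreducible factors of f mod p form the cycle type of an element of G. Factoring f modulo the 79 such primes p <= 431 (skipping 2, 3, 5, 11, which divide the discriminant), each new pattern first appears at: mod 7: f = (x^6 + 6x^5 + x^4 + 3x^3 + x^2 + 4x + 2), pattern 6; mod 17: f = (x + 3)(x + 15)(x^2 + 11)(x^2 + 5x + 5), pattern 2+2+1+1; mod 19: f = (x^3 + 3x^2 + x + 11)(x^3 + 3x^2 + 5x + 14), pattern 3+3; mod 23: f = (x^2 + 11x + 8)(x^2 + 19x + 17)(x^2 + 22x + 18), pattern 2+2+2; mod 43: f = (x + 14)(x + 28)(x + 29)(x + 32)(x + 34)(x + 41), pattern 1+1+1+1+1+1. No other pattern occurs in this range, so the set of observed cycle types is {6, 2+2+1+1, 3+3, 2+2+2, 1+1+1+1+1+1}. The candidates containing elements of all these cycle types are D_6 (6T3) of order 12, A_4 x C_2 (6T6) of order 24, S_3 x S_3 (6T9) of order 36, S_4 x C_2 (6T11) of order 48, (S_3 x S_3) : C_2 (6T13) of order 72, PGL(2,5) (6T14) of order 120, S_6 (6T16) of order 720; the others are excluded. The observed types are precisely the cycle types that occur in D_6 (6T3). Each of the other remaining candidates has further cycle types, and by the Chebotarev density theorem the matching factorization patterns would occur for a proportion of primes equal to their share of the group: A_4 x C_2 (6T6) additionally contains elements of type 2+1+1+1+1 (3 of its 24 elements, about 12% of primes); S_3 x S_3 (6T9) additionally contains elements of type 3+1+1+1 (4 of its 36 elements, about 11% of primes); S_4 x C_2 (6T11) additionally contains elements of type 4+2, 4+1+1, 2+1+1+1+1 (15 of its 48 elements, about 31% of primes); (S_3 x S_3) : C_2 (6T13) additionally contains elements of type 4+2, 3+2+1, 3+1+1+1, 2+1+1+1+1 (40 of its 72 elements, about 56% of primes); PGL(2,5) (6T14) additionally contains elements of type 5+1, 4+1+1 (54 of its 120 elements, about 45% of primes); S_6 (6T16) additionally contains elements of type 5+1, 4+2, 4+1+1, 3+2+1, 3+1+1+1, 2+1+1+1+1 (499 of its 720 elements, about 69% of primes). None of the 79 primes tested shows any such pattern (for each of these groups the chance of that is below 10^-4), which rules them out. Hence G = D_6 (6T3), of order 12. The Galois group D_6 (6T3) has order 12, so the splitting field has degree 12 over Q.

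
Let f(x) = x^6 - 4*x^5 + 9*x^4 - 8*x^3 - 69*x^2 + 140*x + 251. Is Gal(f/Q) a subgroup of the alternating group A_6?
Yes

The polynomial is irreducible of degree 6 over Q. Its discriminant is 564385546240000 = 23756800^2, a perfect square. A Galois group lies in the alternating group exactly when the discriminant is a square in Q, so the Galois group ((C_3 x C_3) : C_4) is contained in A_6.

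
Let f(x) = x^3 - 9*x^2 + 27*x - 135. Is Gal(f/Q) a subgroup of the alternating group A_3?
The polynomial is irreducible of degree 3 over Q. Its discriminant is -314928, which is not a perfect square. A Galois group lies in the alternating group exactly when the discriminant is a square in Q, so the Galois group (S_3) is not contained in A_3.

No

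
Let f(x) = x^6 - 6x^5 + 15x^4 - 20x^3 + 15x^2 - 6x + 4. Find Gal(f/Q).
S_3 (also written S3)

The polynomial f is an irreducible sextic over Q, so G = Gal(f/Q) is one of the 16 transitive subgroups 6T1, ..., 6T16 of S_6. The discriminant of f is -11337408, which is not a perfect square, so G is not contained in A_6. The transitive groups of degree 6 not contained in A_6 are: C_6 (6T1, order 6), S_3 (6T2, order 6), D_6 (6T3, order 12), C_3 x S_3 (6T5, order 18), A_4 x C_2 (6T6, order 24), S_4 (6T8, order 24), S_3 x S_3 (6T9, order 36), S_4 x C_2 (6T11, order 48), (S_3 x S_3) : C_2 (6T13, order 72), PGL(2,5) (6T14, order 120), S_6 (6T16, order 720). By Dedekind's theorem, for a prime p not dividing disc(f) the degrees of the irreducible factors of f mod p form the cycle type of an element of G. Factoring f modulo the 23 such primes p <= 97 (skipping 2, 3, which divide the discriminant), each new pattern first appears at: mod 5: f = (x^2 + 2x + 4)(x^2 + 3x + 3)(x^2 + 4x + 2), pattern 2+2+2; mod 7: f = (x^3 + 4x^2 + 3x + 1)(x^3 + 4x^2 + 3x + 4), pattern 3+3; mod 61: f = (x + 2)(x + 18)(x + 21)(x + 38)(x + 41)(x + 57), pattern 1+1+1+1+1+1. No other pattern occurs in this range, so the set of observed cycle types is {2+2+2, 3+3, 1+1+1+1+1+1}. The candidates containing elements of all these cycle types are C_6 (6T1) of order 6, S_3 (6T2) of order 6, D_6 (6T3) of order 12, C_3 x S_3 (6T5) of order 18, A_4 x C_2 (6T6) of order 24, S_4 (6T8) of order 24, S_3 x S_3 (6T9) of order 36, S_4 x C_2 (6T11) of order 48, (S_3 x S_3) : C_2 (6T13) of order 72, PGL(2,5) (6T14) of order 120, S_6 (6T16) of order 720; the others are excluded. The observed types are precisely the cycle types that occur in S_3 (6T2). Each of the other remaining candidates has further cycle types, and by the Chebotarev density theorem the matching factorization patterns would occur for a proportion of primes equal to their share of the group: C_6 (6T1) additionally contains elements of type 6 (2 of its 6 elements, about 33% of primes); D_6 (6T3) additionally contains elements of type 6, 2+2+1+1 (5 of its 12 elements, about 42% of primes); C_3 x S_3 (6T5) additionally contains elements of type 6, 3+1+1+1 (10 of its 18 elements, about 56% of primes); A_4 x C_2 (6T6) additionally contains elements of type 6, 2+2+1+1, 2+1+1+1+1 (14 of its 24 elements, about 58% of primes); S_4 (6T8) additionally contains elements of type 4+1+1, 2+2+1+1 (9 of its 24 elements, about 38% of primes); S_3 x S_3 (6T9) additionally contains elements of type 6, 3+1+1+1, 2+2+1+1 (25 of its 36 elements, about 69% of primes); S_4 x C_2 (6T11) additionally contains elements of type 6, 4+2, 4+1+1, 2+2+1+1, 2+1+1+1+1 (32 of its 48 elements, about 67% of primes); (S_3 x S_3) : C_2 (6T13) additionally contains elements of type 6, 4+2, 3+2+1, 3+1+1+1, 2+2+1+1, 2+1+1+1+1 (61 of its 72 elements, about 85% of primes); PGL(2,5) (6T14) additionally contains elements of type 6, 5+1, 4+1+1, 2+2+1+1 (89 of its 120 elements, about 74% of primes); S_6 (6T16) additionally contains elements of type 6, 5+1, 4+2, 4+1+1, 3+2+1, 3+1+1+1, 2+2+1+1, 2+1+1+1+1 (664 of its 720 elements, about 92% of primes). None of the 23 primes tested shows any such pattern (for each of these groups the chance of that is below 10^-4), which rules them out. Hence G = S_3 (6T2), of order 6.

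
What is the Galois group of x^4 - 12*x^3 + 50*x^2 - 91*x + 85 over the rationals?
The polynomial is an irreducible quartic over Q and its discriminant is 505861, which is not a perfect square, so the Galois group is not contained in A_4. The resolvent cubic y^3 - 50*y^2 + 752*y - 3521 is irreducible over Q. An irreducible resolvent with non-square discriminant gives S_4.

S_4 (also written S4)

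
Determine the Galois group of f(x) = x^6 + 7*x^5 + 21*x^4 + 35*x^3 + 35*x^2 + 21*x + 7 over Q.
The polynomial f is an irreducible sextic over Q, so G = Gal(f/Q) is one of the 16 transitive subgroups 6T1, ..., 6T16 of S_6. The discriminant of f is -16807, which is not a perfect square, so G is not contained in A_6. The transitive groups of degree 6 not contained in A_6 are: C_6 (6T1, order 6), S_3 (6T2, order 6), D_6 (6T3, order 12), C_3 x S_3 (6T5, order 18), A_4 x C_2 (6T6, order 24), S_4 (6T8, order 24), S_3 x S_3 (6T9, order 36), S_4 x C_2 (6T11, order 48), (S_3 x S_3) : C_2 (6T13, order 72), PGL(2,5) (6T14, order 120), S_6 (6T16, order 720). By Dedekind's theorem, for a prime p not dividing disc(f) the degrees of the irreducible factors of f mod p form the cycle type of an element of G. Factoring f modulo the 37 such primes p <= 163 (skipping 7, which divides the discriminant), each new pattern first appears at: mod 2: f = (x^3 + x + 1)(x^3 + x^2 + 1), pattern 3+3; mod 3: f = (x^6 + x^5 + 2x^3 + 2x^2 + 1), pattern 6; mod 13: f = (x^2 + 5x + 5)(x^2 + 7x + 7)(x^2 + 8x + 8), pattern 2+2+2; mod 29: f = (x + 5)(x + 6)(x + 7)(x + 10)(x + 14)(x + 23), pattern 1+1+1+1+1+1. No other pattern occurs in this range, so the set of observed cycle types is {3+3, 6, 2+2+2, 1+1+1+1+1+1}. The candidates containing elements of all these cycle types are C_6 (6T1) of order 6, D_6 (6T3) of order 12, C_3 x S_3 (6T5) of order 18, A_4 x C_2 (6T6) of order 24, S_3 x S_3 (6T9) of order 36, S_4 x C_2 (6T11) of order 48, (S_3 x S_3) : C_2 (6T13) of order 72, PGL(2,5) (6T14) of order 120, S_6 (6T16) of order 720; the others are excluded. The observed types are precisely the cycle types that occur in C_6 (6T1). Each of the other remaining candidates has further cycle types, and by the Chebotarev density theorem the matching factorization patterns would occur for a proportion of primes equal to their share of the group: D_6 (6T3) additionally contains elements of type 2+2+1+1 (3 of its 12 elements, about 25% of primes); C_3 x S_3 (6T5) additionally contains elements of type 3+1+1+1 (4 of its 18 elements, about 22% of primes); A_4 x C_2 (6T6) additionally contains elements of type 2+2+1+1, 2+1+1+1+1 (6 of its 24 elements, about 25% of primes); S_3 x S_3 (6T9) additionally contains elements of type 3+1+1+1, 2+2+1+1 (13 of its 36 elements, about 36% of primes); S_4 x C_2 (6T11) additionally contains elements of type 4+2, 4+1+1, 2+2+1+1, 2+1+1+1+1 (24 of its 48 elements, about 50% of primes); (S_3 x S_3) : C_2 (6T13) additionally contains elements of type 4+2, 3+2+1, 3+1+1+1, 2+2+1+1, 2+1+1+1+1 (49 of its 72 elements, about 68% of primes); PGL(2,5) (6T14) additionally contains elements of type 5+1, 4+1+1, 2+2+1+1 (69 of its 120 elements, about 58% of primes); S_6 (6T16) additionally contains elements of type 5+1, 4+2, 4+1+1, 3+2+1, 3+1+1+1, 2+2+1+1, 2+1+1+1+1 (544 of its 720 elements, about 76% of primes). None of the 37 primes tested shows any such pattern (for each of these groups the chance of that is below 10^-4), which rules them out. Hence G = C_6 (6T1), of order 6.

C_6 (order 6)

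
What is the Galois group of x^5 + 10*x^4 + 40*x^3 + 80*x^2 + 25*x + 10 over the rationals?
The polynomial f is an irreducible quintic over Q, so G = Gal(f/Q) is a transitive subgroup of S_5: one of C_5 (5T1, order 5), D_5 (5T2, order 10), F_20 (5T3, order 20), A_5 (5T4, order 60) or S_5 (5T5, order 120). The discriminant of f is 58564000000 = 242000^2, a perfect square, so G is contained in A_5. The transitive groups of degree 5 contained in A_5 are: C_5 (5T1, order 5), D_5 (5T2, order 10), A_5 (5T4, order 60). By Dedekind's theorem, for a prime p not dividing disc(f) the degrees of the irreducible factors of f mod p form the cycle type of an element of G. Factoring f modulo the 3 such primes p <= 13 (skipping 2, 5, 11, which divide the discriminant), each new pattern first appears at: mod 3: f = (x^5 + x^4 + x^3 + 2x^2 + x + 1), pattern 5; mod 13: f = (x + 8)(x + 10)(x^3 + 5x^2 + 5), pattern 3+1+1. No other pattern occurs in this range, so the set of observed cycle types is {5, 3+1+1}. Among the candidates above, the only group containing elements of all these cycle types is A_5 (5T4) — each of C_5 (5T1), D_5 (5T2) lacks at least one of them. Hence G = A_5 (5T4), of order 60.

5T4: A_5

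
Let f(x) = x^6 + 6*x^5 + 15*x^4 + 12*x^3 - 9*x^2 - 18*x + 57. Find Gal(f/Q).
The polynomial f is an irreducible sextic over Q, so G = Gal(f/Q) is one of the 16 transitive subgroups 6T1, ..., 6T16 of S_6. The discriminant of f is -21134460321792, which is not a perfect square, so G is not contained in A_6. The transitive groups of degree 6 not contained in A_6 are: C_6 (6T1, order 6), S_3 (6T2, order 6), D_6 (6T3, order 12), C_3 x S_3 (6T5, order 18), A_4 x C_2 (6T6, order 24), S_4 (6T8, order 24), S_3 x S_3 (6T9, order 36), S_4 x C_2 (6T11, order 48), (S_3 x S_3) : C_2 (6T13, order 72), PGL(2,5) (6T14, order 120), S_6 (6T16, order 720). By Dedekind's theorem, for a prime p not dividing disc(f) the degrees of the irreducible factors of f mod p form the cycle type of an element of G. Factoring f modulo the 37 such primes p <= 167 (skipping 2, 3, which divide the discriminant), each new pattern first appears at: mod 5: f = (x^6 + x^5 + 2x^3 + x^2 + 2x + 2), pattern 6; mod 7: f = (x^3 + 3x^2 + 3x + 3)(x^3 + 3x^2 + 3x + 5), pattern 3+3; mod 17: f = (x^2 + 11x + 14)(x^2 + 13x + 16)(x^2 + 16x + 2), pattern 2+2+2; mod 19: f = (x)(x + 9)(x + 11)(x + 13)(x + 14)(x + 16), pattern 1+1+1+1+1+1. No other pattern occurs in this range, so the set of observed cycle types is {6, 3+3, 2+2+2, 1+1+1+1+1+1}. The candidates containing elements of all these cycle types are C_6 (6T1) of order 6, D_6 (6T3) of order 12, C_3 x S_3 (6T5) of order 18, A_4 x C_2 (6T6) of order 24, S_3 x S_3 (6T9) of order 36, S_4 x C_2 (6T11) of order 48, (S_3 x S_3) : C_2 (6T13) of order 72, PGL(2,5) (6T14) of order 120, S_6 (6T16) of order 720; the others are excluded. The observed types are precisely the cycle types that occur in C_6 (6T1). Each of the other remaining candidates has further cycle types, and by the Chebotarev density theorem the matching factorization patterns would occur for a proportion of primes equal to their share of the group: D_6 (6T3) additionally contains elements of type 2+2+1+1 (3 of its 12 elements, about 25% of primes); C_3 x S_3 (6T5) additionally contains elements of type 3+1+1+1 (4 of its 18 elements, about 22% of primes); A_4 x C_2 (6T6) additionally contains elements of type 2+2+1+1, 2+1+1+1+1 (6 of its 24 elements, about 25% of primes); S_3 x S_3 (6T9) additionally contains elements of type 3+1+1+1, 2+2+1+1 (13 of its 36 elements, about 36% of primes); S_4 x C_2 (6T11) additionally contains elements of type 4+2, 4+1+1, 2+2+1+1, 2+1+1+1+1 (24 of its 48 elements, about 50% of primes); (S_3 x S_3) : C_2 (6T13) additionally contains elements of type 4+2, 3+2+1, 3+1+1+1, 2+2+1+1, 2+1+1+1+1 (49 of its 72 elements, about 68% of primes); PGL(2,5) (6T14) additionally contains elements of type 5+1, 4+1+1, 2+2+1+1 (69 of its 120 elements, about 58% of primes); S_6 (6T16) additionally contains elements of type 5+1, 4+2, 4+1+1, 3+2+1, 3+1+1+1, 2+2+1+1, 2+1+1+1+1 (544 of its 720 elements, about 76% of primes). None of the 37 primes tested shows any such pattern (for each of these groups the chance of that is below 10^-4), which rules them out. Hence G = C_6 (6T1), of order 6.

C_6, the cyclic group of order 6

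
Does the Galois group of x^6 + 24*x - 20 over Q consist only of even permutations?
Yes

The polynomial is irreducible of degree 6 over Q. Its discriminant is 746496000000 = 864000^2, a perfect square. A Galois group lies in the alternating group exactly when the discriminant is a square in Q, so the Galois group (A_6) is contained in A_6.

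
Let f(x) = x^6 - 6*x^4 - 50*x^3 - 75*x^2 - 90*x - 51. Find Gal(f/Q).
A_4 (order 12)

The polynomial f is an irreducible sextic over Q, so G = Gal(f/Q) is one of the 16 transitive subgroups 6T1, ..., 6T16 of S_6. The discriminant of f is 1323222688272384 = 36376128^2, a perfect square, so G is contained in A_6. The transitive groups of degree 6 contained in A_6 are: A_4 (6T4, order 12), S_4 (6T7, order 24), (C_3 x C_3) : C_4 (6T10, order 36), PSL(2,5) (6T12, order 60), A_6 (6T15, order 360). By Dedekind's theorem, for a prime p not dividing disc(f) the degrees of the irreducible factors of f mod p form the cycle type of an element of G. Factoring f modulo the 33 such primes p <= 149 (skipping 2, 3, which divide the discriminant), each new pattern first appears at: mod 5: f = (x^3 + 2x^2 + 4x + 4)(x^3 + 3x^2 + 4x + 1), pattern 3+3; mod 17: f = (x)(x + 9)(x^2 + 11x + 14)(x^2 + 14x + 9), pattern 2+2+1+1; mod 71: f = (x + 34)(x + 36)(x + 47)(x + 48)(x + 56)(x + 63), pattern 1+1+1+1+1+1. No other pattern occurs in this range, so the set of observed cycle types is {3+3, 2+2+1+1, 1+1+1+1+1+1}. The candidates containing elements of all these cycle types are A_4 (6T4) of order 12, S_4 (6T7) of order 24, (C_3 x C_3) : C_4 (6T10) of order 36, PSL(2,5) (6T12) of order 60, A_6 (6T15) of order 360; the others are excluded. The observed types are precisely the cycle types that occur in A_4 (6T4). Each of the other remaining candidates has further cycle types, and by the Chebotarev density theorem the matching factorization patterns would occur for a proportion of primes equal to their share of the group: S_4 (6T7) additionally contains elements of type 4+2 (6 of its 24 elements, about 25% of primes); (C_3 x C_3) : C_4 (6T10) additionally contains elements of type 4+2, 3+1+1+1 (22 of its 36 elements, about 61% of primes); PSL(2,5) (6T12) additionally contains elements of type 5+1 (24 of its 60 elements, about 40% of primes); A_6 (6T15) additionally contains elements of type 5+1, 4+2, 3+1+1+1 (274 of its 360 elements, about 76% of primes). None of the 33 primes tested shows any such pattern (for each of these groups the chance of that is below 10^-4), which rules them out. Hence G = A_4 (6T4), of order 12.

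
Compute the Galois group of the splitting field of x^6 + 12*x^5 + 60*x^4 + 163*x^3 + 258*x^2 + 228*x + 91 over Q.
C_3 x S_3, the group 6T5 of order 18

The polynomial f is an irreducible sextic over Q, so G = Gal(f/Q) is one of the 16 transitive subgroups 6T1, ..., 6T16 of S_6. The discriminant of f is -177147, which is not a perfect square, so G is not contained in A_6. The transitive groups of degree 6 not contained in A_6 are: C_6 (6T1, order 6), S_3 (6T2, order 6), D_6 (6T3, order 12), C_3 x S_3 (6T5, order 18), A_4 x C_2 (6T6, order 24), S_4 (6T8, order 24), S_3 x S_3 (6T9, order 36), S_4 x C_2 (6T11, order 48), (S_3 x S_3) : C_2 (6T13, order 72), PGL(2,5) (6T14, order 120), S_6 (6T16, order 720). By Dedekind's theorem, for a prime p not dividing disc(f) the degrees of the irreducible factors of f mod p form the cycle type of an element of G. Factoring f modulo the 33 such primes p <= 139 (skipping 3, which divides the discriminant), each new pattern first appears at: mod 2: f = (x^6 + x^3 + 1), pattern 6; mod 7: f = (x)(x + 1)(x + 5)(x^3 + 6x^2 + 5x + 5), pattern 3+1+1+1; mod 17: f = (x^2 + 3)(x^2 + 3x + 9)(x^2 + 9x + 4), pattern 2+2+2; mod 19: f = (x^3 + 6x^2 + 12x + 2)(x^3 + 6x^2 + 12x + 17), pattern 3+3; mod 73: f = (x + 44)(x + 45)(x + 46)(x + 53)(x + 54)(x + 62), pattern 1+1+1+1+1+1. No other pattern occurs in this range, so the set of observed cycle types is {6, 3+1+1+1, 2+2+2, 3+3, 1+1+1+1+1+1}. The candidates containing elements of all these cycle types are C_3 x S_3 (6T5) of order 18, S_3 x S_3 (6T9) of order 36, (S_3 x S_3) : C_2 (6T13) of order 72, S_6 (6T16) of order 720; the others are excluded. The observed types are precisely the cycle types that occur in C_3 x S_3 (6T5). Each of the other remaining candidates has further cycle types, and by the Chebotarev density theorem the matching factorization patterns would occur for a proportion of primes equal to their share of the group: S_3 x S_3 (6T9) additionally contains elements of type 2+2+1+1 (9 of its 36 elements, about 25% of primes); (S_3 x S_3) : C_2 (6T13) additionally contains elements of type 4+2, 3+2+1, 2+2+1+1, 2+1+1+1+1 (45 of its 72 elements, about 62% of primes); S_6 (6T16) additionally contains elements of type 5+1, 4+2, 4+1+1, 3+2+1, 2+2+1+1, 2+1+1+1+1 (504 of its 720 elements, about 70% of primes). None of the 33 primes tested shows any such pattern (for each of these groups the chance of that is below 10^-4), which rules them out. Hence G = C_3 x S_3 (6T5), of order 18.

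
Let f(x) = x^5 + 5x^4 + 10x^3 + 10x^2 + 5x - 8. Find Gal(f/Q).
F_20 (also written F20)

The polynomial f is an irreducible quintic over Q, so G = Gal(f/Q) is a transitive subgroup of S_5: one of C_5 (5T1, order 5), D_5 (5T2, order 10), F_20 (5T3, order 20), A_5 (5T4, order 60) or S_5 (5T5, order 120). The discriminant of f is 20503125, which is not a perfect square, so G is not contained in A_5. The transitive groups of degree 5 not contained in A_5 are: F_20 (5T3, order 20), S_5 (5T5, order 120). By Dedekind's theorem, for a prime p not dividing disc(f) the degrees of the irreducible factors of f mod p form the cycle type of an element of G. Factoring f modulo the 18 such primes p <= 71 (skipping 3, 5, which divide the discriminant), each new pattern first appears at: mod 2: f = (x)(x^4 + x^3 + 1), pattern 4+1; mod 11: f = (x^5 + 5x^4 + 10x^3 + 10x^2 + 5x + 3), pattern 5; mod 19: f = (x + 15)(x^2 + x + 6)(x^2 + 8x + 13), pattern 2+2+1; mod 41: f = (x + 3)(x + 21)(x + 33)(x + 34)(x + 37), pattern 1+1+1+1+1. No other pattern occurs in this range, so the set of observed cycle types is {4+1, 5, 2+2+1, 1+1+1+1+1}. The candidates containing elements of all these cycle types are F_20 (5T3) of order 20, S_5 (5T5) of order 120; the others are excluded. The observed types are precisely the cycle types that occur in F_20 (5T3). Each of the other remaining candidates has further cycle types, and by the Chebotarev density theorem the matching factorization patterns would occur for a proportion of primes equal to their share of the group: S_5 (5T5) additionally contains elements of type 3+2, 3+1+1, 2+1+1+1 (50 of its 120 elements, about 42% of primes). None of the 18 primes tested shows any such pattern (for each of these groups the chance of that is below 10^-4), which rules them out. Hence G = F_20 (5T3), of order 20.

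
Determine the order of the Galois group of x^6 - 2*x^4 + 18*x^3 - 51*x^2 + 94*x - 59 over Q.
The degree of the splitting field over Q equals the order of the Galois group, so first determine the group. The polynomial f is an irreducible sextic over Q, so G = Gal(f/Q) is one of the 16 transitive subgroups 6T1, ..., 6T16 of S_6. The discriminant of f is 87452721811456 = 9351616^2, a perfect square, so G is contained in A_6. The transitive groups of degree 6 contained in A_6 are: A_4 (6T4, order 12), S_4 (6T7, order 24), (C_3 x C_3) : C_4 (6T10, order 36), PSL(2,5) (6T12, order 60), A_6 (6T15, order 360). By Dedekind's theorem, for a prime p not dividing disc(f) the degrees of the irreducible factors of f mod p form the cycle type of an element of G. Factoring f modulo the 79 such primes p <= 419 (skipping 2, 23, which divide the discriminant), each new pattern first appears at: mod 3: f = (x^3 + x^2 + 2)(x^3 + 2x^2 + 2x + 2), pattern 3+3; mod 5: f = (x^2 + 4x + 1)(x^4 + x^3 + 3x^2 + 1), pattern 4+2; mod 19: f = (x + 15)(x + 16)(x^2 + 12x + 4)(x^2 + 14x + 15), pattern 2+2+1+1; mod 223: f = (x + 1)(x + 13)(x + 18)(x + 65)(x + 130)(x + 219), pattern 1+1+1+1+1+1. No other pattern occurs in this range, so the set of observed cycle types is {3+3, 4+2, 2+2+1+1, 1+1+1+1+1+1}. The candidates containing elements of all these cycle types are S_4 (6T7) of order 24, (C_3 x C_3) : C_4 (6T10) of order 36, A_6 (6T15) of order 360; the others are excluded. The observed types are precisely the cycle types that occur in S_4 (6T7). Each of the other remaining candidates has further cycle types, and by the Chebotarev density theorem the matching factorization patterns would occur for a proportion of primes equal to their share of the group: (C_3 x C_3) : C_4 (6T10) additionally contains elements of type 3+1+1+1 (4 of its 36 elements, about 11% of primes); A_6 (6T15) additionally contains elements of type 5+1, 3+1+1+1 (184 of its 360 elements, about 51% of primes). None of the 79 primes tested shows any such pattern (for each of these groups the chance of that is below 10^-4), which rules them out. Hence G = S_4 (6T7), of order 24. The Galois group S_4 (6T7) has order 24, so the splitting field has degree 24 over Q.

24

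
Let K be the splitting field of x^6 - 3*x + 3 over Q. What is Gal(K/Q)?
The polynomial f is an irreducible sextic over Q, so G = Gal(f/Q) is one of the 16 transitive subgroups 6T1, ..., 6T16 of S_6. The discriminant of f is -9059283, which is not a perfect square, so G is not contained in A_6. The transitive groups of degree 6 not contained in A_6 are: C_6 (6T1, order 6), S_3 (6T2, order 6), D_6 (6T3, order 12), C_3 x S_3 (6T5, order 18), A_4 x C_2 (6T6, order 24), S_4 (6T8, order 24), S_3 x S_3 (6T9, order 36), S_4 x C_2 (6T11, order 48), (S_3 x S_3) : C_2 (6T13, order 72), PGL(2,5) (6T14, order 120), S_6 (6T16, order 720). By Dedekind's theorem, for a prime p not dividing disc(f) the degrees of the irreducible factors of f mod p form the cycle type of an element of G. Factoring f modulo the 28 such primes p <= 127 (skipping 3, 17, 43, which divide the discriminant), each new pattern first appears at: mod 2: f = (x^6 + x + 1), pattern 6; mod 7: f = (x + 1)(x^2 + 4x + 6)(x^3 + 2x^2 + x + 4), pattern 3+2+1; mod 11: f = (x^2 + 9x + 2)(x^4 + 2x^3 + 2x^2 + 7), pattern 4+2; mod 13: f = (x + 3)(x + 8)(x^2 + 3x + 6)(x^2 + 12x + 3), pattern 2+2+1+1; mod 61: f = (x + 40)(x + 51)(x + 57)(x + 59)(x^2 + 37x + 50), pattern 2+1+1+1+1; mod 97: f = (x + 48)(x + 85)(x + 87)(x^3 + 71x^2 + 60x + 63), pattern 3+1+1+1; mod 113: f = (x^2 + 49x + 72)(x^2 + 68x + 105)(x^2 + 109x + 10), pattern 2+2+2; mod 127: f = (x^3 + 39x^2 + 106x + 109)(x^3 + 88x^2 + 18x + 21), pattern 3+3. No other pattern occurs in this range, so the set of observed cycle types is {6, 3+2+1, 4+2, 2+2+1+1, 2+1+1+1+1, 3+1+1+1, 2+2+2, 3+3}. The candidates containing elements of all these cycle types are (S_3 x S_3) : C_2 (6T13) of order 72, S_6 (6T16) of order 720; the others are excluded. The observed types are precisely the cycle types that occur in (S_3 x S_3) : C_2 (6T13) (apart from the identity). Each of the other remaining candidates has further cycle types, and by the Chebotarev density theorem the matching factorization patterns would occur for a proportion of primes equal to their share of the group: S_6 (6T16) additionally contains elements of type 5+1, 4+1+1 (234 of its 720 elements, about 32% of primes). None of the 28 primes tested shows any such pattern (for each of these groups the chance of that is below 10^-4), which rules them out. Hence G = (S_3 x S_3) : C_2 (6T13), of order 72.

(S_3 x S_3) : C_2, the group 6T13 of order 72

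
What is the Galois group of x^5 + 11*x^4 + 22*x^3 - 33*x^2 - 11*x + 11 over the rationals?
The polynomial f is an irreducible quintic over Q, so G = Gal(f/Q) is a transitive subgroup of S_5: one of C_5 (5T1, order 5), D_5 (5T2, order 10), F_20 (5T3, order 20), A_5 (5T4, order 60) or S_5 (5T5, order 120). The discriminant of f is 14320669561 = 119669^2, a perfect square, so G is contained in A_5. The transitive groups of degree 5 contained in A_5 are: C_5 (5T1, order 5), D_5 (5T2, order 10), A_5 (5T4, order 60). By Dedekind's theorem, for a prime p not dividing disc(f) the degrees of the irreducible factors of f mod p form the cycle type of an element of G. Factoring f modulo the 14 such primes p <= 59 (skipping 11, 23, 43, which divide the discriminant), each new pattern first appears at: mod 2: f = (x^5 + x^4 + x^2 + x + 1), pattern 5. No other pattern occurs in this range, so the set of observed cycle types is {5}. The candidates containing elements of all these cycle types are C_5 (5T1) of order 5, D_5 (5T2) of order 10, A_5 (5T4) of order 60; the others are excluded. The observed types are precisely the cycle types that occur in C_5 (5T1) (apart from the identity). Each of the other remaining candidates has further cycle types, and by the Chebotarev density theorem the matching factorization patterns would occur for a proportion of primes equal to their share of the group: D_5 (5T2) additionally contains elements of type 2+2+1 (5 of its 10 elements, about 50% of primes); A_5 (5T4) additionally contains elements of type 3+1+1, 2+2+1 (35 of its 60 elements, about 58% of primes). None of the 14 primes tested shows any such pattern (for each of these groups the chance of that is below 10^-4), which rules them out. Hence G = C_5 (5T1), of order 5.

5T1: C_5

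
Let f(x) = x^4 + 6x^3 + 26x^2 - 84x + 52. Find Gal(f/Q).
The polynomial is an irreducible quartic over Q and its discriminant is 31539456 = 5616^2, a perfect square, so the Galois group is contained in A_4. The resolvent cubic y^3 - 26*y^2 - 712*y - 3520 splits completely over Q, which gives the Klein four-group V_4.

V_4, the Klein four-group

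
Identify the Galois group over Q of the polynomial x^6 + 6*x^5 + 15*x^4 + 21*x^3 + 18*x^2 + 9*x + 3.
The polynomial f is an irreducible sextic over Q, so G = Gal(f/Q) is one of the 16 transitive subgroups 6T1, ..., 6T16 of S_6. The discriminant of f is -19683, which is not a perfect square, so G is not contained in A_6. The transitive groups of degree 6 not contained in A_6 are: C_6 (6T1, order 6), S_3 (6T2, order 6), D_6 (6T3, order 12), C_3 x S_3 (6T5, order 18), A_4 x C_2 (6T6, order 24), S_4 (6T8, order 24), S_3 x S_3 (6T9, order 36), S_4 x C_2 (6T11, order 48), (S_3 x S_3) : C_2 (6T13, order 72), PGL(2,5) (6T14, order 120), S_6 (6T16, order 720). By Dedekind's theorem, for a prime p not dividing disc(f) the degrees of the irreducible factors of f mod p form the cycle type of an element of G. Factoring f modulo the 37 such primes p <= 163 (skipping 3, which divides the discriminant), each new pattern first appears at: mod 2: f = (x^6 + x^4 + x^3 + x + 1), pattern 6; mod 7: f = (x^3 + 3x^2 + 3x + 4)(x^3 + 3x^2 + 3x + 6), pattern 3+3; mod 17: f = (x^2 + 5x + 5)(x^2 + 6x + 6)(x^2 + 12x + 12), pattern 2+2+2; mod 19: f = (x + 3)(x + 4)(x + 11)(x + 14)(x + 15)(x + 16), pattern 1+1+1+1+1+1. No other pattern occurs in this range, so the set of observed cycle types is {6, 3+3, 2+2+2, 1+1+1+1+1+1}. The candidates containing elements of all these cycle types are C_6 (6T1) of order 6, D_6 (6T3) of order 12, C_3 x S_3 (6T5) of order 18, A_4 x C_2 (6T6) of order 24, S_3 x S_3 (6T9) of order 36, S_4 x C_2 (6T11) of order 48, (S_3 x S_3) : C_2 (6T13) of order 72, PGL(2,5) (6T14) of order 120, S_6 (6T16) of order 720; the others are excluded. The observed types are precisely the cycle types that occur in C_6 (6T1). Each of the other remaining candidates has further cycle types, and by the Chebotarev density theorem the matching factorization patterns would occur for a proportion of primes equal to their share of the group: D_6 (6T3) additionally contains elements of type 2+2+1+1 (3 of its 12 elements, about 25% of primes); C_3 x S_3 (6T5) additionally contains elements of type 3+1+1+1 (4 of its 18 elements, about 22% of primes); A_4 x C_2 (6T6) additionally contains elements of type 2+2+1+1, 2+1+1+1+1 (6 of its 24 elements, about 25% of primes); S_3 x S_3 (6T9) additionally contains elements of type 3+1+1+1, 2+2+1+1 (13 of its 36 elements, about 36% of primes); S_4 x C_2 (6T11) additionally contains elements of type 4+2, 4+1+1, 2+2+1+1, 2+1+1+1+1 (24 of its 48 elements, about 50% of primes); (S_3 x S_3) : C_2 (6T13) additionally contains elements of type 4+2, 3+2+1, 3+1+1+1, 2+2+1+1, 2+1+1+1+1 (49 of its 72 elements, about 68% of primes); PGL(2,5) (6T14) additionally contains elements of type 5+1, 4+1+1, 2+2+1+1 (69 of its 120 elements, about 58% of primes); S_6 (6T16) additionally contains elements of type 5+1, 4+2, 4+1+1, 3+2+1, 3+1+1+1, 2+2+1+1, 2+1+1+1+1 (544 of its 720 elements, about 76% of primes). None of the 37 primes tested shows any such pattern (for each of these groups the chance of that is below 10^-4), which rules them out. Hence G = C_6 (6T1), of order 6.

6T1: C_6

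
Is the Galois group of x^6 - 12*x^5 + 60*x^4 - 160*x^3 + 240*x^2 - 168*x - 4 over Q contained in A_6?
The polynomial is irreducible of degree 6 over Q. Its discriminant is 746496000000 = 864000^2, a perfect square. A Galois group lies in the alternating group exactly when the discriminant is a square in Q, so the Galois group (A_6) is contained in A_6.

Yes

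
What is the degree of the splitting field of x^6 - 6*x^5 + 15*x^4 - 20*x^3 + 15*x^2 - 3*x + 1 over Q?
72

The degree of the splitting field over Q equals the order of the Galois group, so first determine the group. The polynomial f is an irreducible sextic over Q, so G = Gal(f/Q) is one of the 16 transitive subgroups 6T1, ..., 6T16 of S_6. The discriminant of f is -9059283, which is not a perfect square, so G is not contained in A_6. The transitive groups of degree 6 not contained in A_6 are: C_6 (6T1, order 6), S_3 (6T2, order 6), D_6 (6T3, order 12), C_3 x S_3 (6T5, order 18), A_4 x C_2 (6T6, order 24), S_4 (6T8, order 24), S_3 x S_3 (6T9, order 36), S_4 x C_2 (6T11, order 48), (S_3 x S_3) : C_2 (6T13, order 72), PGL(2,5) (6T14, order 120), S_6 (6T16, order 720). By Dedekind's theorem, for a prime p not dividing disc(f) the degrees of the irreducible factors of f mod p form the cycle type of an element of G. Factoring f modulo the 28 such primes p <= 127 (skipping 3, 17, 43, which divide the discriminant), each new pattern first appears at: mod 2: f = (x^6 + x^4 + x^2 + x + 1), pattern 6; mod 7: f = (x + 5)(x^2 + x + 4)(x^3 + 2x^2 + x + 6), pattern 3+2+1; mod 11: f = (x^2 + 1)(x^4 + 5x^3 + 3x^2 + 8x + 1), pattern 4+2; mod 13: f = (x + 4)(x + 9)(x^2 + 8x + 10)(x^2 + 12x + 3), pattern 2+2+1+1; mod 61: f = (x + 1)(x + 3)(x + 9)(x + 20)(x^2 + 22x + 27), pattern 2+1+1+1+1; mod 97: f = (x + 9)(x + 11)(x + 48)(x^3 + 23x^2 + 11x + 96), pattern 3+1+1+1; mod 113: f = (x^2 + 2x + 7)(x^2 + 43x + 61)(x^2 + 62x + 9), pattern 2+2+2; mod 127: f = (x^3 + 36x^2 + 70x + 126)(x^3 + 85x^2 + 60x + 126), pattern 3+3. No other pattern occurs in this range, so the set of observed cycle types is {6, 3+2+1, 4+2, 2+2+1+1, 2+1+1+1+1, 3+1+1+1, 2+2+2, 3+3}. The candidates containing elements of all these cycle types are (S_3 x S_3) : C_2 (6T13) of order 72, S_6 (6T16) of order 720; the others are excluded. The observed types are precisely the cycle types that occur in (S_3 x S_3) : C_2 (6T13) (apart from the identity). Each of the other remaining candidates has further cycle types, and by the Chebotarev density theorem the matching factorization patterns would occur for a proportion of primes equal to their share of the group: S_6 (6T16) additionally contains elements of type 5+1, 4+1+1 (234 of its 720 elements, about 32% of primes). None of the 28 primes tested shows any such pattern (for each of these groups the chance of that is below 10^-4), which rules them out. Hence G = (S_3 x S_3) : C_2 (6T13), of order 72. The Galois group (S_3 x S_3) : C_2 (6T13) has order 72, so the splitting field has degree 72 over Q.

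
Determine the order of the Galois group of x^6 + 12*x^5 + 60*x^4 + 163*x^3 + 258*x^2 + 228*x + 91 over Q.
18

The degree of the splitting field over Q equals the order of the Galois group, so first determine the group. The polynomial f is an irreducible sextic over Q, so G = Gal(f/Q) is one of the 16 transitive subgroups 6T1, ..., 6T16 of S_6. The discriminant of f is -177147, which is not a perfect square, so G is not contained in A_6. The transitive groups of degree 6 not contained in A_6 are: C_6 (6T1, order 6), S_3 (6T2, order 6), D_6 (6T3, order 12), C_3 x S_3 (6T5, order 18), A_4 x C_2 (6T6, order 24), S_4 (6T8, order 24), S_3 x S_3 (6T9, order 36), S_4 x C_2 (6T11, order 48), (S_3 x S_3) : C_2 (6T13, order 72), PGL(2,5) (6T14, order 120), S_6 (6T16, order 720). By Dedekind's theorem, for a prime p not dividing disc(f) the degrees of the irreducible factors of f mod p form the cycle type of an element of G. Factoring f modulo the 33 such primes p <= 139 (skipping 3, which divides the discriminant), each new pattern first appears at: mod 2: f = (x^6 + x^3 + 1), pattern 6; mod 7: f = (x)(x + 1)(x + 5)(x^3 + 6x^2 + 5x + 5), pattern 3+1+1+1; mod 17: f = (x^2 + 3)(x^2 + 3x + 9)(x^2 + 9x + 4), pattern 2+2+2; mod 19: f = (x^3 + 6x^2 + 12x + 2)(x^3 + 6x^2 + 12x + 17), pattern 3+3; mod 73: f = (x + 44)(x + 45)(x + 46)(x + 53)(x + 54)(x + 62), pattern 1+1+1+1+1+1. No other pattern occurs in this range, so the set of observed cycle types is {6, 3+1+1+1, 2+2+2, 3+3, 1+1+1+1+1+1}. The candidates containing elements of all these cycle types are C_3 x S_3 (6T5) of order 18, S_3 x S_3 (6T9) of order 36, (S_3 x S_3) : C_2 (6T13) of order 72, S_6 (6T16) of order 720; the others are excluded. The observed types are precisely the cycle types that occur in C_3 x S_3 (6T5). Each of the other remaining candidates has further cycle types, and by the Chebotarev density theorem the matching factorization patterns would occur for a proportion of primes equal to their share of the group: S_3 x S_3 (6T9) additionally contains elements of type 2+2+1+1 (9 of its 36 elements, about 25% of primes); (S_3 x S_3) : C_2 (6T13) additionally contains elements of type 4+2, 3+2+1, 2+2+1+1, 2+1+1+1+1 (45 of its 72 elements, about 62% of primes); S_6 (6T16) additionally contains elements of type 5+1, 4+2, 4+1+1, 3+2+1, 2+2+1+1, 2+1+1+1+1 (504 of its 720 elements, about 70% of primes). None of the 33 primes tested shows any such pattern (for each of these groups the chance of that is below 10^-4), which rules them out. Hence G = C_3 x S_3 (6T5), of order 18. The Galois group C_3 x S_3 (6T5) has order 18, so the splitting field has degree 18 over Q.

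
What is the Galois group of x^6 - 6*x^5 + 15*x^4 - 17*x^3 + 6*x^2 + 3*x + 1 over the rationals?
The polynomial f is an irreducible sextic over Q, so G = Gal(f/Q) is one of the 16 transitive subgroups 6T1, ..., 6T16 of S_6. The discriminant of f is -177147, which is not a perfect square, so G is not contained in A_6. The transitive groups of degree 6 not contained in A_6 are: C_6 (6T1, order 6), S_3 (6T2, order 6), D_6 (6T3, order 12), C_3 x S_3 (6T5, order 18), A_4 x C_2 (6T6, order 24), S_4 (6T8, order 24), S_3 x S_3 (6T9, order 36), S_4 x C_2 (6T11, order 48), (S_3 x S_3) : C_2 (6T13, order 72), PGL(2,5) (6T14, order 120), S_6 (6T16, order 720). By Dedekind's theorem, for a prime p not dividing disc(f) the degrees of the irreducible factors of f mod p form the cycle type of an element of G. Factoring f modulo the 33 such primes p <= 139 (skipping 3, which divides the discriminant), each new pattern first appears at: mod 2: f = (x^6 + x^4 + x^3 + x + 1), pattern 6; mod 7: f = (x + 2)(x + 4)(x + 5)(x^3 + 4x^2 + 3x + 3), pattern 3+1+1+1; mod 17: f = (x^2 + 3x + 3)(x^2 + 11x + 12)(x^2 + 14x + 9), pattern 2+2+2; mod 19: f = (x^3 + 16x^2 + 3x + 8)(x^3 + 16x^2 + 3x + 12), pattern 3+3; mod 73: f = (x + 41)(x + 42)(x + 43)(x + 50)(x + 51)(x + 59), pattern 1+1+1+1+1+1. No other pattern occurs in this range, so the set of observed cycle types is {6, 3+1+1+1, 2+2+2, 3+3, 1+1+1+1+1+1}. The candidates containing elements of all these cycle types are C_3 x S_3 (6T5) of order 18, S_3 x S_3 (6T9) of order 36, (S_3 x S_3) : C_2 (6T13) of order 72, S_6 (6T16) of order 720; the others are excluded. The observed types are precisely the cycle types that occur in C_3 x S_3 (6T5). Each of the other remaining candidates has further cycle types, and by the Chebotarev density theorem the matching factorization patterns would occur for a proportion of primes equal to their share of the group: S_3 x S_3 (6T9) additionally contains elements of type 2+2+1+1 (9 of its 36 elements, about 25% of primes); (S_3 x S_3) : C_2 (6T13) additionally contains elements of type 4+2, 3+2+1, 2+2+1+1, 2+1+1+1+1 (45 of its 72 elements, about 62% of primes); S_6 (6T16) additionally contains elements of type 5+1, 4+2, 4+1+1, 3+2+1, 2+2+1+1, 2+1+1+1+1 (504 of its 720 elements, about 70% of primes). None of the 33 primes tested shows any such pattern (for each of these groups the chance of that is below 10^-4), which rules them out. Hence G = C_3 x S_3 (6T5), of order 18.

C_3 x S_3 (order 18)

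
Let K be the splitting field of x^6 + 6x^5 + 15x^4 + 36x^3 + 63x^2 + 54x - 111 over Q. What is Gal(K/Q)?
S_3 x S_3 (order 36)

The polynomial f is an irreducible sextic over Q, so G = Gal(f/Q) is one of the 16 transitive subgroups 6T1, ..., 6T16 of S_6. The discriminant of f is 5410421842378752, which is not a perfect square, so G is not contained in A_6. The transitive groups of degree 6 not contained in A_6 are: C_6 (6T1, order 6), S_3 (6T2, order 6), D_6 (6T3, order 12), C_3 x S_3 (6T5, order 18), A_4 x C_2 (6T6, order 24), S_4 (6T8, order 24), S_3 x S_3 (6T9, order 36), S_4 x C_2 (6T11, order 48), (S_3 x S_3) : C_2 (6T13, order 72), PGL(2,5) (6T14, order 120), S_6 (6T16, order 720). By Dedekind's theorem, for a prime p not dividing disc(f) the degrees of the irreducible factors of f mod p form the cycle type of an element of G. Factoring f modulo the 23 such primes p <= 97 (skipping 2, 3, which divide the discriminant), each new pattern first appears at: mod 5: f = (x^6 + x^5 + x^3 + 3x^2 + 4x + 4), pattern 6; mod 11: f = (x + 2)(x + 6)(x^2 + x + 1)(x^2 + 8x + 10), pattern 2+2+1+1; mod 13: f = (x + 2)(x + 4)(x + 10)(x^3 + 3x^2 + 3x + 3), pattern 3+1+1+1; mod 31: f = (x^2 + 5x + 19)(x^2 + 15x + 27)(x^2 + 17x + 19), pattern 2+2+2; mod 97: f = (x^3 + 3x^2 + 3x + 26)(x^3 + 3x^2 + 3x + 89), pattern 3+3. No other pattern occurs in this range, so the set of observed cycle types is {6, 2+2+1+1, 3+1+1+1, 2+2+2, 3+3}. The candidates containing elements of all these cycle types are S_3 x S_3 (6T9) of order 36, (S_3 x S_3) : C_2 (6T13) of order 72, S_6 (6T16) of order 720; the others are excluded. The observed types are precisely the cycle types that occur in S_3 x S_3 (6T9) (apart from the identity). Each of the other remaining candidates has further cycle types, and by the Chebotarev density theorem the matching factorization patterns would occur for a proportion of primes equal to their share of the group: (S_3 x S_3) : C_2 (6T13) additionally contains elements of type 4+2, 3+2+1, 2+1+1+1+1 (36 of its 72 elements, about 50% of primes); S_6 (6T16) additionally contains elements of type 5+1, 4+2, 4+1+1, 3+2+1, 2+1+1+1+1 (459 of its 720 elements, about 64% of primes). None of the 23 primes tested shows any such pattern (for each of these groups the chance of that is below 10^-4), which rules them out. Hence G = S_3 x S_3 (6T9), of order 36.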